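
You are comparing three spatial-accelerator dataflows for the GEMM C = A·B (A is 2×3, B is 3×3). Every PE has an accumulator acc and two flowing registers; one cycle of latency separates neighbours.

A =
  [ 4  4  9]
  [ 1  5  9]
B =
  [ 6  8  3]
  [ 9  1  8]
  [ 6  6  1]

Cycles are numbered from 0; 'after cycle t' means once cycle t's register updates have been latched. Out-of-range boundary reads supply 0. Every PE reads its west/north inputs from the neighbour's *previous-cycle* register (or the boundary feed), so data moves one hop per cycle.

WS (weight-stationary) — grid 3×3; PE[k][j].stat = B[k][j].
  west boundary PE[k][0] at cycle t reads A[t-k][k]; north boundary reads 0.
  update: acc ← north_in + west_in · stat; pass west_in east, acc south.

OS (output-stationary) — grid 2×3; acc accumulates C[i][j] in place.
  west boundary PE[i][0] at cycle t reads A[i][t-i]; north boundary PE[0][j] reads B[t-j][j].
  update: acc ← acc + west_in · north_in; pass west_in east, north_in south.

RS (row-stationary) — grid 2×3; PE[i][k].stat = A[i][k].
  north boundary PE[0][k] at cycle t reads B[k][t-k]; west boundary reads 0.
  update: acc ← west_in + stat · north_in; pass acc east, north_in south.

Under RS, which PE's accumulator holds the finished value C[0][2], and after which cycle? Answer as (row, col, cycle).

(row, col, cycle) = (0, 2, 4)

RS: C[0][2] accumulates in PE[0][2]:
  step 0 · PE0,2: acc=0; fwd→0 fwd↓0
  step 1 · PE0,2: acc=0; fwd→0 fwd↓0
  step 2 · PE0,2: acc=114; fwd→114 fwd↓6
  step 3 · PE0,2: acc=90; fwd→90 fwd↓6
  step 4 · PE0,2: acc=53; fwd→53 fwd↓1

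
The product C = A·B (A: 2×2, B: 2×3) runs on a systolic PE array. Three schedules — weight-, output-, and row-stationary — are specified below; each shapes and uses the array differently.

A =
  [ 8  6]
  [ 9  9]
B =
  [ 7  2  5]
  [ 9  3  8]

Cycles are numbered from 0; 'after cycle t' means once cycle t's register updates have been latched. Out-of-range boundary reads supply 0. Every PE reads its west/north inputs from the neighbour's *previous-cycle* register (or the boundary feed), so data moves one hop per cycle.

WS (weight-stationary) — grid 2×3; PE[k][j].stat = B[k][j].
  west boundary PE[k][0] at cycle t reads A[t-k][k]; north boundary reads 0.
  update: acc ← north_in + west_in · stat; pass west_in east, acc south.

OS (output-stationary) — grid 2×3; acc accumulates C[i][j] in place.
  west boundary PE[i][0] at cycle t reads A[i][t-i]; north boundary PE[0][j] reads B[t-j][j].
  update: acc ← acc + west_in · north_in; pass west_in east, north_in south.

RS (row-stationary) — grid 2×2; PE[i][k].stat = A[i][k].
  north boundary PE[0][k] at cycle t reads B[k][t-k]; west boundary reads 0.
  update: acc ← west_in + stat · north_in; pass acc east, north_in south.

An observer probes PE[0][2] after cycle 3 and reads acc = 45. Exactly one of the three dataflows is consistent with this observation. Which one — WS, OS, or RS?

dataflow = WS

— WS: 2×3; PE[0][2] trace:
  c0 r0c2: 0 / 0 / 0
  c1 r0c2: 0 / 0 / 0
  c2 r0c2: 40 / 8 / 40
  c3 r0c2: 45 / 9 / 45
— OS: 2×3; PE[0][2] trace:
  c0 r0c2: 0 / 0 / 0
  c1 r0c2: 0 / 0 / 0
  c2 r0c2: 40 / 8 / 5
  c3 r0c2: 88 / 6 / 8
RS (2×2): PE[0][2] does not exist.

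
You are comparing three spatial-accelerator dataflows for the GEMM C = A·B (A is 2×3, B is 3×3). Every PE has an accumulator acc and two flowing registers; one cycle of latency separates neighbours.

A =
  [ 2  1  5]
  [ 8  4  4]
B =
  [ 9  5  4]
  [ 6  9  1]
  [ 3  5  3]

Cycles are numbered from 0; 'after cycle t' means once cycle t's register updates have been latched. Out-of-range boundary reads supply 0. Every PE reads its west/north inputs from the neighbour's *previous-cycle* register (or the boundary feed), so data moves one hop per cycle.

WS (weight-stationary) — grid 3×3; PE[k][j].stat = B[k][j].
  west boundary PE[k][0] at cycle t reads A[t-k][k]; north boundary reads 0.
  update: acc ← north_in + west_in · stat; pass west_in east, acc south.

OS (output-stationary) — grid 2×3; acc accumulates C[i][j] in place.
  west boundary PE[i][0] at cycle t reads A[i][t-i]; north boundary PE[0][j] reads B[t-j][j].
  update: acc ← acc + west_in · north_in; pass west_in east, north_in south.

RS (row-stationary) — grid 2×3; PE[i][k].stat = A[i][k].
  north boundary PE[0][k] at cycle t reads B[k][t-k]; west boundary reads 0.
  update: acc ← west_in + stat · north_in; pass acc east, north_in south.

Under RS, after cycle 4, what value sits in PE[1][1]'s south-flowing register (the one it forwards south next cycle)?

RS on a 2×3 grid — tracing PE[1][1] and its feeders:
  step 0 · PE0,1: acc=0; fwd→0 fwd↓0
  step 0 · PE1,0: acc=0; fwd→0 fwd↓0
  step 0 · PE1,1: acc=0; fwd→0 fwd↓0
  step 1 · PE0,1: acc=24; fwd→24 fwd↓6
  step 1 · PE1,0: acc=72; fwd→72 fwd↓9
  step 1 · PE1,1: acc=0; fwd→0 fwd↓0
  step 2 · PE0,1: acc=19; fwd→19 fwd↓9
  step 2 · PE1,0: acc=40; fwd→40 fwd↓5
  step 2 · PE1,1: acc=96; fwd→96 fwd↓6
  step 3 · PE0,1: acc=9; fwd→9 fwd↓1
  step 3 · PE1,0: acc=32; fwd→32 fwd↓4
  step 3 · PE1,1: acc=76; fwd→76 fwd↓9
  step 4 · PE0,1: acc=0; fwd→0 fwd↓0
  step 4 · PE1,0: acc=0; fwd→0 fwd↓0
  step 4 · PE1,1: acc=36; fwd→36 fwd↓1

register = 1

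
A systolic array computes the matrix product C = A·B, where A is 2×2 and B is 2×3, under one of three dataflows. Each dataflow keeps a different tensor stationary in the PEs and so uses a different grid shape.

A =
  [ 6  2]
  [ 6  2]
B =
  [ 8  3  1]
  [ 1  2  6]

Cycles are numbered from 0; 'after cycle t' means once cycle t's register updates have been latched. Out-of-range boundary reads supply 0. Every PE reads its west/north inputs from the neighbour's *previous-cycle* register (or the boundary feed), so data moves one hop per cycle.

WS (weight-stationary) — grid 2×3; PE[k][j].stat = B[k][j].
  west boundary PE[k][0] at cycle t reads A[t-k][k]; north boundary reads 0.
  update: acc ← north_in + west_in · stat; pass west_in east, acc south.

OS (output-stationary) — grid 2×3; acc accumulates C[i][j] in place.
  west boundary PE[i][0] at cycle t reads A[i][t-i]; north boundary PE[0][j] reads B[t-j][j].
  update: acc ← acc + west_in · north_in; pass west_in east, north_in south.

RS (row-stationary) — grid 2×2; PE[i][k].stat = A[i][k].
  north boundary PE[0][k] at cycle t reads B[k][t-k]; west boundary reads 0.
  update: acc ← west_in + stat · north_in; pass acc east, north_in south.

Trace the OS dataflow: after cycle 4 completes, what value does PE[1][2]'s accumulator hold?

PE[1][2].acc = 18

OS (2×3). Following PE[1][2] plus its west/north inputs:
  [0] (0,2) acc=0 (h:0 v:0)
  [0] (1,1) acc=0 (h:0 v:0)
  [0] (1,2) acc=0 (h:0 v:0)
  [1] (0,2) acc=0 (h:0 v:0)
  [1] (1,1) acc=0 (h:0 v:0)
  [1] (1,2) acc=0 (h:0 v:0)
  [2] (0,2) acc=6 (h:6 v:1)
  [2] (1,1) acc=18 (h:6 v:3)
  [2] (1,2) acc=0 (h:0 v:0)
  [3] (0,2) acc=18 (h:2 v:6)
  [3] (1,1) acc=22 (h:2 v:2)
  [3] (1,2) acc=6 (h:6 v:1)
  [4] (0,2) acc=18 (h:0 v:0)
  [4] (1,1) acc=22 (h:0 v:0)
  [4] (1,2) acc=18 (h:2 v:6)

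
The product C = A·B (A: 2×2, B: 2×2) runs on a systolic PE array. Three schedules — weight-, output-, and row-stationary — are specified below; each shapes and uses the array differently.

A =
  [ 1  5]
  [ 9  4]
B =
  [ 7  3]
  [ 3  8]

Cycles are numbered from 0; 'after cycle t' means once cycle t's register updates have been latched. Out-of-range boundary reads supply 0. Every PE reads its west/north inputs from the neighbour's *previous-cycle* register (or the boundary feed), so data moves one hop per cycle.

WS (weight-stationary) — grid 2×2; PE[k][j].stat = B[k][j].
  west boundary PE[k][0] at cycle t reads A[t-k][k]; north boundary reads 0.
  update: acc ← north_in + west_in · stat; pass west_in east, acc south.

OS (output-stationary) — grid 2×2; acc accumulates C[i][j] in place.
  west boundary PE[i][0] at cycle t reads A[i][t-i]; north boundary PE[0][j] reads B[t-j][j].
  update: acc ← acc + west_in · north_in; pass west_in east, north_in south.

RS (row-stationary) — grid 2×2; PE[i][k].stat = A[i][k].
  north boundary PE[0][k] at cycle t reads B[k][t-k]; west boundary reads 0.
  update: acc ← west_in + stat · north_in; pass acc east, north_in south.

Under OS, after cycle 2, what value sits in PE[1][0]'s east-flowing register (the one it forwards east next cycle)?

Tracing OS — 2×2 array, target PE[1][0]:
  cycle 0: PE[0][0] → acc 7, east 1, south 7
  cycle 0: PE[1][0] → acc 0, east 0, south 0
  cycle 1: PE[0][0] → acc 22, east 5, south 3
  cycle 1: PE[1][0] → acc 63, east 9, south 7
  cycle 2: PE[0][0] → acc 22, east 0, south 0
  cycle 2: PE[1][0] → acc 75, east 4, south 3

register = 4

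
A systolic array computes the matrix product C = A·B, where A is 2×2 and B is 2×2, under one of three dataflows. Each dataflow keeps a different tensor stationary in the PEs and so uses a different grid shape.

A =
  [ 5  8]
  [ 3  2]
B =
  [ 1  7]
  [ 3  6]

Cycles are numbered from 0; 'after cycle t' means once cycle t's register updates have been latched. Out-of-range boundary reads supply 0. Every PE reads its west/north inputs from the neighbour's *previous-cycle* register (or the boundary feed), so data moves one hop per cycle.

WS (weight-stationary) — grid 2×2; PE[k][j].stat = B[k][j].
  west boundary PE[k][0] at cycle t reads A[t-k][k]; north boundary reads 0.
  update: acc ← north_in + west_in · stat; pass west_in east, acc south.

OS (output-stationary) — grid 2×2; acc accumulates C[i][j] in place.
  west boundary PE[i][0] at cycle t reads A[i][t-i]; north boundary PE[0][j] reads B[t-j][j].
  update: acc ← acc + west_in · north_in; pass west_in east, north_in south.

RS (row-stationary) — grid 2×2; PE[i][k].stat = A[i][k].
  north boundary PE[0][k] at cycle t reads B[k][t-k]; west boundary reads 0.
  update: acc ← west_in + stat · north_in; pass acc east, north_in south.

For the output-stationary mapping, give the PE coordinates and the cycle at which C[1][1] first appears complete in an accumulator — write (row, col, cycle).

(row, col, cycle) = (1, 1, 3)

Under OS, C[1][1] lands at PE[1][1]:
  @0  [1,1]  acc 0  |  →0  ↓0
  @1  [1,1]  acc 0  |  →0  ↓0
  @2  [1,1]  acc 21  |  →3  ↓7
  @3  [1,1]  acc 33  |  →2  ↓6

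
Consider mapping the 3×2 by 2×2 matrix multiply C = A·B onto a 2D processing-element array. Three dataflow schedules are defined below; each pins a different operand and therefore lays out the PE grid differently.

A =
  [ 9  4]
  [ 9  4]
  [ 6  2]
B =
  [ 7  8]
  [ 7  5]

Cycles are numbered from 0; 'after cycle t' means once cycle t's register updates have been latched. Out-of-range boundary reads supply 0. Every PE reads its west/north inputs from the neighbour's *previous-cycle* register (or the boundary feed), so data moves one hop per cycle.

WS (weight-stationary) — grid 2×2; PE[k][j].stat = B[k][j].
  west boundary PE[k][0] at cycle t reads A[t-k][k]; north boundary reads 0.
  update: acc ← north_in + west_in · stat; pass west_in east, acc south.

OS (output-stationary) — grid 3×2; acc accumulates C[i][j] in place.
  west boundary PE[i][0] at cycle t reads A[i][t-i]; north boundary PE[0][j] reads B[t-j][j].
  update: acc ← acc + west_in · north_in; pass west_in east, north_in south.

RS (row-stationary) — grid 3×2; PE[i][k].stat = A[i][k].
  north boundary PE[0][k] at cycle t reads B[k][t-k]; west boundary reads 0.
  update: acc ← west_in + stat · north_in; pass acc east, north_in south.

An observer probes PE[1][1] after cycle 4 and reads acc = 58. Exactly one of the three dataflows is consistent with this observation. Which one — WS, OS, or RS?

dataflow = WS

WS [2×2] PE[1][1] across cycles:
  cycle 0: PE[1][1] → acc 0, east 0, south 0
  cycle 1: PE[1][1] → acc 0, east 0, south 0
  cycle 2: PE[1][1] → acc 92, east 4, south 92
  cycle 3: PE[1][1] → acc 92, east 4, south 92
  cycle 4: PE[1][1] → acc 58, east 2, south 58
OS [3×2] PE[1][1] across cycles:
  cycle 0: PE[1][1] → acc 0, east 0, south 0
  cycle 1: PE[1][1] → acc 0, east 0, south 0
  cycle 2: PE[1][1] → acc 72, east 9, south 8
  cycle 3: PE[1][1] → acc 92, east 4, south 5
  cycle 4: PE[1][1] → acc 92, east 0, south 0
RS [3×2] PE[1][1] across cycles:
  cycle 0: PE[1][1] → acc 0, east 0, south 0
  cycle 1: PE[1][1] → acc 0, east 0, south 0
  cycle 2: PE[1][1] → acc 91, east 91, south 7
  cycle 3: PE[1][1] → acc 92, east 92, south 5
  cycle 4: PE[1][1] → acc 0, east 0, south 0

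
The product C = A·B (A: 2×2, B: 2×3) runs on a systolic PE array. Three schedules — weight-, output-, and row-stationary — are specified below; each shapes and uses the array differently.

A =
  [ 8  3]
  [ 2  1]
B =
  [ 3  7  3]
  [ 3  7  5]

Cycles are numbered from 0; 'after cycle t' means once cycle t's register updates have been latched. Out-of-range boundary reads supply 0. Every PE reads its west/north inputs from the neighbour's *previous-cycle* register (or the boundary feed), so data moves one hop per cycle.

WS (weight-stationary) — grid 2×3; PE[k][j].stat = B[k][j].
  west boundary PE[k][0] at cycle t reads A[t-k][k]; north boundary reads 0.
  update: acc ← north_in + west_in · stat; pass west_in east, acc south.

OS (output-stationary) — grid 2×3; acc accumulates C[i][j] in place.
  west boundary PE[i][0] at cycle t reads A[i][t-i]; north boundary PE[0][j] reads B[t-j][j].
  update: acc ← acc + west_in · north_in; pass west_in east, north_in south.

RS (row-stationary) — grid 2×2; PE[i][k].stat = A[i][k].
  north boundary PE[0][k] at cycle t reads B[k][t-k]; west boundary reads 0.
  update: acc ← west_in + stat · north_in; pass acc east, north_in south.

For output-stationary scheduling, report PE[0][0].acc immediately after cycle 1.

OS 2×3: PE[0][0] cycle-by-cycle (with neighbour feeds):
  after 0 — PE[0][0] acc=24, pass-E 8, pass-S 3
  after 1 — PE[0][0] acc=33, pass-E 3, pass-S 3

PE[0][0].acc = 33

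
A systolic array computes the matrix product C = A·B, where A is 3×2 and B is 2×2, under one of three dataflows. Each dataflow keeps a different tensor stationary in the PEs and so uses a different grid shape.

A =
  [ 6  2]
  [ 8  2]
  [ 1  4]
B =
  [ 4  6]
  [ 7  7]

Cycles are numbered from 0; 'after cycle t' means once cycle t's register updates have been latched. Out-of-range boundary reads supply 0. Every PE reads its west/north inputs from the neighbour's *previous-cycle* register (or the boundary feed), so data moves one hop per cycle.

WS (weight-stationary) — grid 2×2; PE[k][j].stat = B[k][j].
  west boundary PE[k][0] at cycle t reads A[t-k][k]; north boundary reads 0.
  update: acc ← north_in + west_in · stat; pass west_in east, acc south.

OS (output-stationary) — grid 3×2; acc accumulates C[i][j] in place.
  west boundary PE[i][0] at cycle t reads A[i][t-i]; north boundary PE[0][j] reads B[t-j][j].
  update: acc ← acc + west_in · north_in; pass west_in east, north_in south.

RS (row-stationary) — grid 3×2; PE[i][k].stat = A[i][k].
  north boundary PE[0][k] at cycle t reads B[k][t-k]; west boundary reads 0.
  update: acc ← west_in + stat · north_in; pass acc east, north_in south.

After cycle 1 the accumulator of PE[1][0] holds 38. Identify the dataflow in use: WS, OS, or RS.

dataflow = WS

Under WS (2×2), PE[1][0]:
  t=0 PE[1][0]: acc=0 h=0 v=0
  t=1 PE[1][0]: acc=38 h=2 v=38
Under OS (3×2), PE[1][0]:
  t=0 PE[1][0]: acc=0 h=0 v=0
  t=1 PE[1][0]: acc=32 h=8 v=4
Under RS (3×2), PE[1][0]:
  t=0 PE[1][0]: acc=0 h=0 v=0
  t=1 PE[1][0]: acc=32 h=32 v=4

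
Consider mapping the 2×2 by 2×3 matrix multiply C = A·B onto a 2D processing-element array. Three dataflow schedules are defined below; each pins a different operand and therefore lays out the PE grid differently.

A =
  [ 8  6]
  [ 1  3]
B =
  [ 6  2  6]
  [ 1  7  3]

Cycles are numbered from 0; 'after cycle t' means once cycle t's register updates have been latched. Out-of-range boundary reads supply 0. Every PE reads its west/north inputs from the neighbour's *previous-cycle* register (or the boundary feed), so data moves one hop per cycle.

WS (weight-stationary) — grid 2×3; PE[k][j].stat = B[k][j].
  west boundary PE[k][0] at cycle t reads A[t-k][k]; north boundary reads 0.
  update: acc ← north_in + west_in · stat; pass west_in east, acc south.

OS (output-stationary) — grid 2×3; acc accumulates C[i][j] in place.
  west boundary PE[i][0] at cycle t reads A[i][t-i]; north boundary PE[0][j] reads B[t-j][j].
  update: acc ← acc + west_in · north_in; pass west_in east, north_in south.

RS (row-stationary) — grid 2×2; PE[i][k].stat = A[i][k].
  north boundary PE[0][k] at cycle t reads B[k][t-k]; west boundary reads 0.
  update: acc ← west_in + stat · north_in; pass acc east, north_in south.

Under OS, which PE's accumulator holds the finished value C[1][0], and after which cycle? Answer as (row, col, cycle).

(row, col, cycle) = (1, 0, 2)

Under OS, C[1][0] lands at PE[1][0]:
  0: (1,0).acc=0  regs=<0,0>
  1: (1,0).acc=6  regs=<1,6>
  2: (1,0).acc=9  regs=<3,1>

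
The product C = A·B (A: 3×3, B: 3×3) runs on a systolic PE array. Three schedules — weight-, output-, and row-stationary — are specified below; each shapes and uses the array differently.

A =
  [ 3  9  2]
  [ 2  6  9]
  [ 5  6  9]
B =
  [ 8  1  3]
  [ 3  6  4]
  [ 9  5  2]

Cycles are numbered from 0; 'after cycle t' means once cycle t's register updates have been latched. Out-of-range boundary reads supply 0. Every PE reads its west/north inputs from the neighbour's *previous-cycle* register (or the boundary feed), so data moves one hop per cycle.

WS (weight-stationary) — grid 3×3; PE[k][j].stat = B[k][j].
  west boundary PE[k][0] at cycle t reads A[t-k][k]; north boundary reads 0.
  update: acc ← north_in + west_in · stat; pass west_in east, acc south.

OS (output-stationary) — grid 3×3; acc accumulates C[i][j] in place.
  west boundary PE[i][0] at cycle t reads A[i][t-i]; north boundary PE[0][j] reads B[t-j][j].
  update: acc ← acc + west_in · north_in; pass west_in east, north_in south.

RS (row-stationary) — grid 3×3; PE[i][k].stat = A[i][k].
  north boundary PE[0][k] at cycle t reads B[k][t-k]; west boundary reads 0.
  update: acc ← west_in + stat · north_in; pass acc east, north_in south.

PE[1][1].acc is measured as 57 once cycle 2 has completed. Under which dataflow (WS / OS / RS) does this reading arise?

dataflow = WS

WS [3×3] PE[1][1] across cycles:
  t=0 PE[1][1]: acc=0 h=0 v=0
  t=1 PE[1][1]: acc=0 h=0 v=0
  t=2 PE[1][1]: acc=57 h=9 v=57
OS [3×3] PE[1][1] across cycles:
  t=0 PE[1][1]: acc=0 h=0 v=0
  t=1 PE[1][1]: acc=0 h=0 v=0
  t=2 PE[1][1]: acc=2 h=2 v=1
RS [3×3] PE[1][1] across cycles:
  t=0 PE[1][1]: acc=0 h=0 v=0
  t=1 PE[1][1]: acc=0 h=0 v=0
  t=2 PE[1][1]: acc=34 h=34 v=3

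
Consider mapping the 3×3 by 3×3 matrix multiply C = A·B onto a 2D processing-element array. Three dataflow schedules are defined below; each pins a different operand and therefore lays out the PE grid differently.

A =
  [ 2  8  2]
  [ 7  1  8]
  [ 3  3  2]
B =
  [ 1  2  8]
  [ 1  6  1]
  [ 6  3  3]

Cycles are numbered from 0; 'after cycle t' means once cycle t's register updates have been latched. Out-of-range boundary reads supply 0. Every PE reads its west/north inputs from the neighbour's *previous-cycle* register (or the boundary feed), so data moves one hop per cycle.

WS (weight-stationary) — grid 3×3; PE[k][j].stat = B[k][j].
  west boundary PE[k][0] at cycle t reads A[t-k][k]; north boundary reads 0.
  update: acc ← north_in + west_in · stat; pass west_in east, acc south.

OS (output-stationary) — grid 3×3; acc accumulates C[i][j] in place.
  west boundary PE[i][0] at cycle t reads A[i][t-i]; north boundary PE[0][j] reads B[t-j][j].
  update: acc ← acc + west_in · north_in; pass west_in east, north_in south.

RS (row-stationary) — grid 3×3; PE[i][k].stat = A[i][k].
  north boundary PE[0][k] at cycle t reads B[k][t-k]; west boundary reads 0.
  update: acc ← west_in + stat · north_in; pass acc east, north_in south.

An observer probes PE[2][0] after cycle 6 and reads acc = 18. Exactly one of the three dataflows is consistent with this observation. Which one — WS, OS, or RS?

WS (3×3 grid), PE[2][0]:
  0: (2,0).acc=0  regs=<0,0>
  1: (2,0).acc=0  regs=<0,0>
  2: (2,0).acc=22  regs=<2,22>
  3: (2,0).acc=56  regs=<8,56>
  4: (2,0).acc=18  regs=<2,18>
  5: (2,0).acc=0  regs=<0,0>
  6: (2,0).acc=0  regs=<0,0>
OS (3×3 grid), PE[2][0]:
  0: (2,0).acc=0  regs=<0,0>
  1: (2,0).acc=0  regs=<0,0>
  2: (2,0).acc=3  regs=<3,1>
  3: (2,0).acc=6  regs=<3,1>
  4: (2,0).acc=18  regs=<2,6>
  5: (2,0).acc=18  regs=<0,0>
  6: (2,0).acc=18  regs=<0,0>
RS (3×3 grid), PE[2][0]:
  0: (2,0).acc=0  regs=<0,0>
  1: (2,0).acc=0  regs=<0,0>
  2: (2,0).acc=3  regs=<3,1>
  3: (2,0).acc=6  regs=<6,2>
  4: (2,0).acc=24  regs=<24,8>
  5: (2,0).acc=0  regs=<0,0>
  6: (2,0).acc=0  regs=<0,0>

dataflow = OS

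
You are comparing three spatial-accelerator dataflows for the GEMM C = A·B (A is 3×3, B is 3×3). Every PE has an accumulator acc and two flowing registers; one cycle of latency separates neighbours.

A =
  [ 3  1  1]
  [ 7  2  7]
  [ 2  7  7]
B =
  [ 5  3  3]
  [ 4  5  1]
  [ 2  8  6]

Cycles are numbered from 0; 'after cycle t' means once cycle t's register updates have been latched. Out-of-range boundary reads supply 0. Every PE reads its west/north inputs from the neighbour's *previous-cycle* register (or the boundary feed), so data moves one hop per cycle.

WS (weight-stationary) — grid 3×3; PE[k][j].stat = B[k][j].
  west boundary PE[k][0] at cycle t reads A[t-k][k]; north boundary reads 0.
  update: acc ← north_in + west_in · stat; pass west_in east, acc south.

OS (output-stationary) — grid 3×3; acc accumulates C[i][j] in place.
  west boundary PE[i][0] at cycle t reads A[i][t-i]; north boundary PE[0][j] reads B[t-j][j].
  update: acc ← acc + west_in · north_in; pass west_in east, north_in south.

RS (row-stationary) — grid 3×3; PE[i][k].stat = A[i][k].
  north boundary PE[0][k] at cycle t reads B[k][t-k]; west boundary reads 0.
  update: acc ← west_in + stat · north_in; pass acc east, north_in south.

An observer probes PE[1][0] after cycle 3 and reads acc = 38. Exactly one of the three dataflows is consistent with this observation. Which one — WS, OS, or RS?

WS (3×3 grid), PE[1][0]:
  [0] (1,0) acc=0 (h:0 v:0)
  [1] (1,0) acc=19 (h:1 v:19)
  [2] (1,0) acc=43 (h:2 v:43)
  [3] (1,0) acc=38 (h:7 v:38)
OS (3×3 grid), PE[1][0]:
  [0] (1,0) acc=0 (h:0 v:0)
  [1] (1,0) acc=35 (h:7 v:5)
  [2] (1,0) acc=43 (h:2 v:4)
  [3] (1,0) acc=57 (h:7 v:2)
RS (3×3 grid), PE[1][0]:
  [0] (1,0) acc=0 (h:0 v:0)
  [1] (1,0) acc=35 (h:35 v:5)
  [2] (1,0) acc=21 (h:21 v:3)
  [3] (1,0) acc=21 (h:21 v:3)

dataflow = WS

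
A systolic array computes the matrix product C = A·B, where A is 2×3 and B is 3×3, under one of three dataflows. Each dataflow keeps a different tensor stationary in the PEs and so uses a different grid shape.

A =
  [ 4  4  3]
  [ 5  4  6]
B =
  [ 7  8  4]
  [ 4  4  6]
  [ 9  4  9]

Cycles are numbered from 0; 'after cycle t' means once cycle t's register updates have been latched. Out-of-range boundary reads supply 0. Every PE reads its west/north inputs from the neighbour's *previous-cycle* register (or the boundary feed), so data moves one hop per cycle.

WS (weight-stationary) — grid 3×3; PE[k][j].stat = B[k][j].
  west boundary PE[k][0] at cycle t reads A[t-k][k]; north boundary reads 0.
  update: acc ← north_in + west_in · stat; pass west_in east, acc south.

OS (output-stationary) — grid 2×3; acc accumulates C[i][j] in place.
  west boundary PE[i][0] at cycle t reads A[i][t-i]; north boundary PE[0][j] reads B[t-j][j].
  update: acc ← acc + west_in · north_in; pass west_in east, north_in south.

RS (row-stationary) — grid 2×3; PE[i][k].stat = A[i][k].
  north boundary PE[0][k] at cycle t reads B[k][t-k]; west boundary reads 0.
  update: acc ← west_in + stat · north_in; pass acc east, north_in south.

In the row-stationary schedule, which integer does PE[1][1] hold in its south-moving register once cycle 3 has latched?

RS on a 2×3 grid — tracing PE[1][1] and its feeders:
  t=0 PE[0][1]: acc=0 h=0 v=0
  t=0 PE[1][0]: acc=0 h=0 v=0
  t=0 PE[1][1]: acc=0 h=0 v=0
  t=1 PE[0][1]: acc=44 h=44 v=4
  t=1 PE[1][0]: acc=35 h=35 v=7
  t=1 PE[1][1]: acc=0 h=0 v=0
  t=2 PE[0][1]: acc=48 h=48 v=4
  t=2 PE[1][0]: acc=40 h=40 v=8
  t=2 PE[1][1]: acc=51 h=51 v=4
  t=3 PE[0][1]: acc=40 h=40 v=6
  t=3 PE[1][0]: acc=20 h=20 v=4
  t=3 PE[1][1]: acc=56 h=56 v=4

register = 4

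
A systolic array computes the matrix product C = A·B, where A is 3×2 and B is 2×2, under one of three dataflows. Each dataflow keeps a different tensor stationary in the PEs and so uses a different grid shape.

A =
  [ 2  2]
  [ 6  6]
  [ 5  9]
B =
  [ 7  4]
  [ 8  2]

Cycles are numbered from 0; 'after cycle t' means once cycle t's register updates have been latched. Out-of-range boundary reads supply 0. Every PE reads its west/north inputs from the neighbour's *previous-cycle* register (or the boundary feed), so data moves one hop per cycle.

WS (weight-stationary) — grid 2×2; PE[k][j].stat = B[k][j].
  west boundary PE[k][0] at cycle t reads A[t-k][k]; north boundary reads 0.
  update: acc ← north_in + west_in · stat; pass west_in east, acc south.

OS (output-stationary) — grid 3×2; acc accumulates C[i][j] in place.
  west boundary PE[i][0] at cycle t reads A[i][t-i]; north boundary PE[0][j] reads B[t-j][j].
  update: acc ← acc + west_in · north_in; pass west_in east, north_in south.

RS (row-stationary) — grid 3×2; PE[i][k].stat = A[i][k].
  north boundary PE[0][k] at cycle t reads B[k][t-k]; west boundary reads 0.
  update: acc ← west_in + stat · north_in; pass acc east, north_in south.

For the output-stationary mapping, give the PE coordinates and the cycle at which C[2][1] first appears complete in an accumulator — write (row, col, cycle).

(row, col, cycle) = (2, 1, 4)

Under OS, C[2][1] lands at PE[2][1]:
  t=0 PE[2][1]: acc=0 h=0 v=0
  t=1 PE[2][1]: acc=0 h=0 v=0
  t=2 PE[2][1]: acc=0 h=0 v=0
  t=3 PE[2][1]: acc=20 h=5 v=4
  t=4 PE[2][1]: acc=38 h=9 v=2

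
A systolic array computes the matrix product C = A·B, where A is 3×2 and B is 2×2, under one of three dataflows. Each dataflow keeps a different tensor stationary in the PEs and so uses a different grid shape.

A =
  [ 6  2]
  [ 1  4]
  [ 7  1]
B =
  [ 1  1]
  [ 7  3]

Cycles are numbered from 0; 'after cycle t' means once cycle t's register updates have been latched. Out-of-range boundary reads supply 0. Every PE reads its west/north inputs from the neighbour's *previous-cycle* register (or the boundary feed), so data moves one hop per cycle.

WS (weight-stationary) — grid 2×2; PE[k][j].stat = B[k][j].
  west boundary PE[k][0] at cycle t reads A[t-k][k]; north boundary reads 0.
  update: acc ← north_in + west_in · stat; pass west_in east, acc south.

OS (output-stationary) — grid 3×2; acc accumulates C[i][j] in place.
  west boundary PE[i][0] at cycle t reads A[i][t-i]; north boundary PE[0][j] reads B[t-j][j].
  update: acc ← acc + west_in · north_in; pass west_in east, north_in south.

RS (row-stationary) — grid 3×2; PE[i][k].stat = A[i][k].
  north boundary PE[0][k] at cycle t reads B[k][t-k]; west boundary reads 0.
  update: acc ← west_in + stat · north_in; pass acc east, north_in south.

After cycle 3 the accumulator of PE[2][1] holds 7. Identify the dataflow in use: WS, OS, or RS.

dataflow = OS

WS (2×2): PE[2][1] does not exist.
Under OS (3×2), PE[2][1]:
  step 0 · PE2,1: acc=0; fwd→0 fwd↓0
  step 1 · PE2,1: acc=0; fwd→0 fwd↓0
  step 2 · PE2,1: acc=0; fwd→0 fwd↓0
  step 3 · PE2,1: acc=7; fwd→7 fwd↓1
Under RS (3×2), PE[2][1]:
  step 0 · PE2,1: acc=0; fwd→0 fwd↓0
  step 1 · PE2,1: acc=0; fwd→0 fwd↓0
  step 2 · PE2,1: acc=0; fwd→0 fwd↓0
  step 3 · PE2,1: acc=14; fwd→14 fwd↓7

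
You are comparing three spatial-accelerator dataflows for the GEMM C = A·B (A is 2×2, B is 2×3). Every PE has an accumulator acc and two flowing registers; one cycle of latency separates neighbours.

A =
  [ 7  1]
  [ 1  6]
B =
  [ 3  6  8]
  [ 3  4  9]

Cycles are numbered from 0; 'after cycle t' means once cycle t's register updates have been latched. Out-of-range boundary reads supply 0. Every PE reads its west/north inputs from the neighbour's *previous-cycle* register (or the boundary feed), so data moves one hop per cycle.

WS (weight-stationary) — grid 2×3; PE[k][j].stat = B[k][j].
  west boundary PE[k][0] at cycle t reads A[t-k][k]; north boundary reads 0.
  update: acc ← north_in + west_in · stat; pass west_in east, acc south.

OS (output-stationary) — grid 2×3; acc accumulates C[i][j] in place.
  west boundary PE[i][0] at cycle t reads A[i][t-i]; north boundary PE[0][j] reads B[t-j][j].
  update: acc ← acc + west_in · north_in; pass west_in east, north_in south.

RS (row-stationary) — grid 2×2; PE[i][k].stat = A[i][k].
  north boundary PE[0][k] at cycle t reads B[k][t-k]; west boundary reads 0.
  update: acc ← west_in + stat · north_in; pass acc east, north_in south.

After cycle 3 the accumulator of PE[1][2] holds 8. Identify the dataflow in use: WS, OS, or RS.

dataflow = OS

WS (2×3 grid), PE[1][2]:
  step 0 · PE1,2: acc=0; fwd→0 fwd↓0
  step 1 · PE1,2: acc=0; fwd→0 fwd↓0
  step 2 · PE1,2: acc=0; fwd→0 fwd↓0
  step 3 · PE1,2: acc=65; fwd→1 fwd↓65
OS (2×3 grid), PE[1][2]:
  step 0 · PE1,2: acc=0; fwd→0 fwd↓0
  step 1 · PE1,2: acc=0; fwd→0 fwd↓0
  step 2 · PE1,2: acc=0; fwd→0 fwd↓0
  step 3 · PE1,2: acc=8; fwd→1 fwd↓8
RS: PE[1][2] is outside its 2×2 grid.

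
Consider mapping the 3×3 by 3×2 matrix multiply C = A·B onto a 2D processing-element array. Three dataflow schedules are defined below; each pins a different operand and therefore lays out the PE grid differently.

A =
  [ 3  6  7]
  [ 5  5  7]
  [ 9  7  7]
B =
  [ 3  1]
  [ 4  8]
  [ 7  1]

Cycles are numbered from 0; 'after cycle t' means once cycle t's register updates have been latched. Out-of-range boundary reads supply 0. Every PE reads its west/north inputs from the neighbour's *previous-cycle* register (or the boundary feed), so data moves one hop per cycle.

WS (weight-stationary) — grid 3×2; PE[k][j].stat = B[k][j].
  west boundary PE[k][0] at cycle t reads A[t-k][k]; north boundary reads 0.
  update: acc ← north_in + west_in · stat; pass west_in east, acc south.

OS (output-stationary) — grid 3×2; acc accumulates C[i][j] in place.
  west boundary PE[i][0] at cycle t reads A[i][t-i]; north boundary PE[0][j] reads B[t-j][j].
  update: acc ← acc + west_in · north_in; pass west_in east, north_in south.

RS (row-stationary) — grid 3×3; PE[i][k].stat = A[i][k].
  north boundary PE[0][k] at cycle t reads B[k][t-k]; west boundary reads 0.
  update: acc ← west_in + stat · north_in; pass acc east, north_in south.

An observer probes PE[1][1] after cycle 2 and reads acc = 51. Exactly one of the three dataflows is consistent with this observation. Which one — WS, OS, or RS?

Under WS (3×2), PE[1][1]:
  after 0 — PE[1][1] acc=0, pass-E 0, pass-S 0
  after 1 — PE[1][1] acc=0, pass-E 0, pass-S 0
  after 2 — PE[1][1] acc=51, pass-E 6, pass-S 51
Under OS (3×2), PE[1][1]:
  after 0 — PE[1][1] acc=0, pass-E 0, pass-S 0
  after 1 — PE[1][1] acc=0, pass-E 0, pass-S 0
  after 2 — PE[1][1] acc=5, pass-E 5, pass-S 1
Under RS (3×3), PE[1][1]:
  after 0 — PE[1][1] acc=0, pass-E 0, pass-S 0
  after 1 — PE[1][1] acc=0, pass-E 0, pass-S 0
  after 2 — PE[1][1] acc=35, pass-E 35, pass-S 4

dataflow = WS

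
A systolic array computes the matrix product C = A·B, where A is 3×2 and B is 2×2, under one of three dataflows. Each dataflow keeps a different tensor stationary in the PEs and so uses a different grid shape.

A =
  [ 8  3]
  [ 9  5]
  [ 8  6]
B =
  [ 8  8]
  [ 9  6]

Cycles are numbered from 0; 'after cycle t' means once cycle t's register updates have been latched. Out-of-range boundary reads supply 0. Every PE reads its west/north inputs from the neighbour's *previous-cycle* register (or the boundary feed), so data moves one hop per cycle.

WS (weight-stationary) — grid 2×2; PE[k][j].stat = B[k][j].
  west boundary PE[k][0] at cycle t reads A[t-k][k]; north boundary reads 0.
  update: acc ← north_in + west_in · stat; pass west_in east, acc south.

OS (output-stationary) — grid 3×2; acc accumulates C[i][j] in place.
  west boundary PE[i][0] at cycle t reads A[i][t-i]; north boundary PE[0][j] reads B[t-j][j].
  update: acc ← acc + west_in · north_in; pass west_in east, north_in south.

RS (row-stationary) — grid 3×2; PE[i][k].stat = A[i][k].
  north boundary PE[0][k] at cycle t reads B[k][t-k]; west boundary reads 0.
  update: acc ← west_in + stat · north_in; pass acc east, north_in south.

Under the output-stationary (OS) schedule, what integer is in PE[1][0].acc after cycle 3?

Tracing OS — 3×2 array, target PE[1][0]:
  [0] (0,0) acc=64 (h:8 v:8)
  [0] (1,0) acc=0 (h:0 v:0)
  [1] (0,0) acc=91 (h:3 v:9)
  [1] (1,0) acc=72 (h:9 v:8)
  [2] (0,0) acc=91 (h:0 v:0)
  [2] (1,0) acc=117 (h:5 v:9)
  [3] (0,0) acc=91 (h:0 v:0)
  [3] (1,0) acc=117 (h:0 v:0)

PE[1][0].acc = 117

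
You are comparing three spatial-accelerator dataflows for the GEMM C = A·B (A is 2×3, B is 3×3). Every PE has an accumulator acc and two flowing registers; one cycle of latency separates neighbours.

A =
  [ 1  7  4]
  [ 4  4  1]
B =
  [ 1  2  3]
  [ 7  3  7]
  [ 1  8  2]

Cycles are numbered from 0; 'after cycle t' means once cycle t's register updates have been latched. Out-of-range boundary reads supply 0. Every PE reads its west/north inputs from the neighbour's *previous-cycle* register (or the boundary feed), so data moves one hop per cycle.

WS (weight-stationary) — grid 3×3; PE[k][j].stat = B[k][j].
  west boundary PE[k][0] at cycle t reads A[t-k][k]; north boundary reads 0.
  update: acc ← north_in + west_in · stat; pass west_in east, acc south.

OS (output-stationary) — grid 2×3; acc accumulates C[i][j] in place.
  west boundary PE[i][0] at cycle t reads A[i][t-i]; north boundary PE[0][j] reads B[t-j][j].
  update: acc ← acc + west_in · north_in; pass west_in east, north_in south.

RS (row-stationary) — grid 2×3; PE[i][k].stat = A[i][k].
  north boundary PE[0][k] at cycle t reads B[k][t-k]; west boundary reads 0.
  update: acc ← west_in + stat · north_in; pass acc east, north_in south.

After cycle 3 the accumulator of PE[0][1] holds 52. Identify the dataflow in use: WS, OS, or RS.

dataflow = RS

WS (3×3 grid), PE[0][1]:
  t=0 PE[0][1]: acc=0 h=0 v=0
  t=1 PE[0][1]: acc=2 h=1 v=2
  t=2 PE[0][1]: acc=8 h=4 v=8
  t=3 PE[0][1]: acc=0 h=0 v=0
OS (2×3 grid), PE[0][1]:
  t=0 PE[0][1]: acc=0 h=0 v=0
  t=1 PE[0][1]: acc=2 h=1 v=2
  t=2 PE[0][1]: acc=23 h=7 v=3
  t=3 PE[0][1]: acc=55 h=4 v=8
RS (2×3 grid), PE[0][1]:
  t=0 PE[0][1]: acc=0 h=0 v=0
  t=1 PE[0][1]: acc=50 h=50 v=7
  t=2 PE[0][1]: acc=23 h=23 v=3
  t=3 PE[0][1]: acc=52 h=52 v=7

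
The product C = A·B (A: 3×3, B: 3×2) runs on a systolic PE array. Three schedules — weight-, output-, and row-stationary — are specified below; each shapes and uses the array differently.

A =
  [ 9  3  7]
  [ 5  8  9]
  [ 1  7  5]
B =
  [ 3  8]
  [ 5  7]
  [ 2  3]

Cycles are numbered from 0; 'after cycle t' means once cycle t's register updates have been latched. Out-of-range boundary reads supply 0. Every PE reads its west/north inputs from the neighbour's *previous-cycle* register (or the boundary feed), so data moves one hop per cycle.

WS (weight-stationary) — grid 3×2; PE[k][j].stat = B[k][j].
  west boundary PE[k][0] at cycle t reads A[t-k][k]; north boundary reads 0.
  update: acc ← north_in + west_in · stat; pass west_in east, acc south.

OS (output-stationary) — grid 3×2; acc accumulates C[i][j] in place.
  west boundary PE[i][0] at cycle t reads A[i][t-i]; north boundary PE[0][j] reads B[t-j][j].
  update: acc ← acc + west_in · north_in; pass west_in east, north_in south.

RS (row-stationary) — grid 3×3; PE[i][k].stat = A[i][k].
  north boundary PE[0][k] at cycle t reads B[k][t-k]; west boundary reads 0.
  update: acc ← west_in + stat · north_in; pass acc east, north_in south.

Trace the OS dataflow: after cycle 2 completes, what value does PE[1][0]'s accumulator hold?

PE[1][0].acc = 55

OS (3×2). Following PE[1][0] plus its west/north inputs:
  [0] (0,0) acc=27 (h:9 v:3)
  [0] (1,0) acc=0 (h:0 v:0)
  [1] (0,0) acc=42 (h:3 v:5)
  [1] (1,0) acc=15 (h:5 v:3)
  [2] (0,0) acc=56 (h:7 v:2)
  [2] (1,0) acc=55 (h:8 v:5)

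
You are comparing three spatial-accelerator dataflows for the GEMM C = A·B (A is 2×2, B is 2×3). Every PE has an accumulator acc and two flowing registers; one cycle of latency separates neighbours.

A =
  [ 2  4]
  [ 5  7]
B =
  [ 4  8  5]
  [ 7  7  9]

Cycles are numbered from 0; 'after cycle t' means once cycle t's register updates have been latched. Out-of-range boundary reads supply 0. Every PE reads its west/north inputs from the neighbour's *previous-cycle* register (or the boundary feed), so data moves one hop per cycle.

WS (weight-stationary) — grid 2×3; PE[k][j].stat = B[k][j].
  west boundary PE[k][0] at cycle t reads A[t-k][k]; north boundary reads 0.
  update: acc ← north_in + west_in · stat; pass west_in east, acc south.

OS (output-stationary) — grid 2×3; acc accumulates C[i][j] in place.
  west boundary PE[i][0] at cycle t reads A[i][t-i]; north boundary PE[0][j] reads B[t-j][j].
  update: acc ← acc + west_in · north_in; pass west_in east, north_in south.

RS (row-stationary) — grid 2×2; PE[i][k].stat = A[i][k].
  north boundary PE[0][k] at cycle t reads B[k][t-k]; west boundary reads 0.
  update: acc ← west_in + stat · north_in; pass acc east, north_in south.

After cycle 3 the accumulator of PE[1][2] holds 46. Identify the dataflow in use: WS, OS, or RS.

WS (2×3 grid), PE[1][2]:
  t=0 PE[1][2]: acc=0 h=0 v=0
  t=1 PE[1][2]: acc=0 h=0 v=0
  t=2 PE[1][2]: acc=0 h=0 v=0
  t=3 PE[1][2]: acc=46 h=4 v=46
OS (2×3 grid), PE[1][2]:
  t=0 PE[1][2]: acc=0 h=0 v=0
  t=1 PE[1][2]: acc=0 h=0 v=0
  t=2 PE[1][2]: acc=0 h=0 v=0
  t=3 PE[1][2]: acc=25 h=5 v=5
RS: PE[1][2] is outside its 2×2 grid.

dataflow = WS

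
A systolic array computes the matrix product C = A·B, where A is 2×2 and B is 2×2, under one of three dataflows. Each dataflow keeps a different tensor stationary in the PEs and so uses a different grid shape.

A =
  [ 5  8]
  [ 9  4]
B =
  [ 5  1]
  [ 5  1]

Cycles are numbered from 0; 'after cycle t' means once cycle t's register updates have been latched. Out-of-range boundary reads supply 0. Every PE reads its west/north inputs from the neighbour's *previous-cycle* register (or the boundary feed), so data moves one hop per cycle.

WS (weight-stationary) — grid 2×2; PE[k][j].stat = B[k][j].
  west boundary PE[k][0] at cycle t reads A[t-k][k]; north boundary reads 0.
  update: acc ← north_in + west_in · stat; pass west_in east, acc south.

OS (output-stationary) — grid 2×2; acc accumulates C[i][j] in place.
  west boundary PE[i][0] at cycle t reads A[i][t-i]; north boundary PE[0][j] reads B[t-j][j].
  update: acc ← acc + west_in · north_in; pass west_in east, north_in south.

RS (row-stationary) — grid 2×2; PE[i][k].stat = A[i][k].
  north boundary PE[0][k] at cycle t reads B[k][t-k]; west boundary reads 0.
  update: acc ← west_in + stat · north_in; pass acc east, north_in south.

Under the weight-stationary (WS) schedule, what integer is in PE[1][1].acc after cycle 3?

WS 2×2: PE[1][1] cycle-by-cycle (with neighbour feeds):
  c0 r0c1: 0 / 0 / 0
  c0 r1c0: 0 / 0 / 0
  c0 r1c1: 0 / 0 / 0
  c1 r0c1: 5 / 5 / 5
  c1 r1c0: 65 / 8 / 65
  c1 r1c1: 0 / 0 / 0
  c2 r0c1: 9 / 9 / 9
  c2 r1c0: 65 / 4 / 65
  c2 r1c1: 13 / 8 / 13
  c3 r0c1: 0 / 0 / 0
  c3 r1c0: 0 / 0 / 0
  c3 r1c1: 13 / 4 / 13

PE[1][1].acc = 13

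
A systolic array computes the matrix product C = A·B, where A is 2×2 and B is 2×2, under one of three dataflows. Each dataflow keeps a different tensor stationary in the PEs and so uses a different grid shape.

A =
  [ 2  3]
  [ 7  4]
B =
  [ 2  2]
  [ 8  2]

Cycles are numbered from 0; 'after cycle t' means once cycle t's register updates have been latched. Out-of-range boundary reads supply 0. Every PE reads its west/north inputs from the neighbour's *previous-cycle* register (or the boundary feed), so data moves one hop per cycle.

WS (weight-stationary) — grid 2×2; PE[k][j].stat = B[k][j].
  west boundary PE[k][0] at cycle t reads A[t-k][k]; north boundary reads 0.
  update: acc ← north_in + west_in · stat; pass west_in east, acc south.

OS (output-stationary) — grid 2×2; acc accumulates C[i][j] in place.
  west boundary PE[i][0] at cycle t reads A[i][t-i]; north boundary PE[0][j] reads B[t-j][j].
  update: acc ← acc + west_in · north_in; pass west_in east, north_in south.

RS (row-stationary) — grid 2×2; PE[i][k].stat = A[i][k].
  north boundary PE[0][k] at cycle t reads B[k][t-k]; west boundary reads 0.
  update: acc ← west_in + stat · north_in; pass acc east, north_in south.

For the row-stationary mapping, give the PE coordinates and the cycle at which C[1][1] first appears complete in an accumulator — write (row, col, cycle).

RS — PE[1][1] is where C[1][1] collects:
  0: (1,1).acc=0  regs=<0,0>
  1: (1,1).acc=0  regs=<0,0>
  2: (1,1).acc=46  regs=<46,8>
  3: (1,1).acc=22  regs=<22,2>

(row, col, cycle) = (1, 1, 3)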